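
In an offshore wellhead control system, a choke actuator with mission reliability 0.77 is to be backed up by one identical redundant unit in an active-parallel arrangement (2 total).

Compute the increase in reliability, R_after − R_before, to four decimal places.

0.1771

R_before = 0.77
R_after = 1 − (1 − 0.77)^2 = 0.9471
ΔR = 0.9471 − 0.77 = 0.1771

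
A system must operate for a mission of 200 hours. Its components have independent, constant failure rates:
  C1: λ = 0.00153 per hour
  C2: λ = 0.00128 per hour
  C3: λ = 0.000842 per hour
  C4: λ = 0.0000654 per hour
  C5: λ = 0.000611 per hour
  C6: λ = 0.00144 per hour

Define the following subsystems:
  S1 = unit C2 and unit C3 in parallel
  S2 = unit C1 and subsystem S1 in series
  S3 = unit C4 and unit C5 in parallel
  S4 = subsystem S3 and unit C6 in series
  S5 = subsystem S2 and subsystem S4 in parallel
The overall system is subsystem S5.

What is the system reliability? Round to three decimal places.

R(C1) = exp(−0.00153 × 200) = 0.73639
R(C2) = exp(−0.00128 × 200) = 0.77414
R(C3) = exp(−0.000842 × 200) = 0.84502
R(C4) = exp(−0.0000654 × 200) = 0.98701
R(C5) = exp(−0.000611 × 200) = 0.88497
R(C6) = exp(−0.00144 × 200) = 0.74976
Parallel (C2 and C3): 1 − (1 − 0.77414)(1 − 0.84502) = 0.96500
Series (C1 and [0.96500]): 0.73639 × 0.96500 = 0.71062
Parallel (C4 and C5): 1 − (1 − 0.98701)(1 − 0.88497) = 0.99851
Series ([0.99851] and C6): 0.99851 × 0.74976 = 0.74864
Parallel ([0.71062] and [0.74864]): 1 − (1 − 0.71062)(1 − 0.74864) = 0.927

0.927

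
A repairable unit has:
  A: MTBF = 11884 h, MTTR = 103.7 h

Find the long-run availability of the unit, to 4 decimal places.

A(A) = MTBF/(MTBF+MTTR) = 11884/(11884+103.7) = 0.9913

0.9913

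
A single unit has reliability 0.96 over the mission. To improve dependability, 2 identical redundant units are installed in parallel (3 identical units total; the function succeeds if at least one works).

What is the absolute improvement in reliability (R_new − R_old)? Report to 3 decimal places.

0.040

R_before = 0.96
R_after = 1 − (1 − 0.96)^3 = 1.000
ΔR = 1.000 − 0.96 = 0.040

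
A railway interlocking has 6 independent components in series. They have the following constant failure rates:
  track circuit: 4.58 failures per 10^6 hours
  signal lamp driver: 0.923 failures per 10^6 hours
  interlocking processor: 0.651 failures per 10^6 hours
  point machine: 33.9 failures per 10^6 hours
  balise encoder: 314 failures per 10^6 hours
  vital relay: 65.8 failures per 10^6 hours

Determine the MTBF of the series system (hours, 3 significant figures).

Series of exponential components: λ_sys = Σ λ_i
λ_sys = 0.00000458 + 0.000000923 + 0.000000651 + 0.0000339 + 0.000314 + 0.0000658 = 4.1985e-04 /h
MTBF = 1 / λ_sys = 2380 h

2380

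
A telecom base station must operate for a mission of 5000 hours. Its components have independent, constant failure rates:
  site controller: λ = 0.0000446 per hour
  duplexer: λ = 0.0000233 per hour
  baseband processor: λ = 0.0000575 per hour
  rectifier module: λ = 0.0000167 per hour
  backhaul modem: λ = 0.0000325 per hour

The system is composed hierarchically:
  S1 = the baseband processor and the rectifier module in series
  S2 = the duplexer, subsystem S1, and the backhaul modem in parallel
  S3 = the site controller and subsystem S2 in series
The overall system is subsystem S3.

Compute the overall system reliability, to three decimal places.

R(site controller) = exp(−0.0000446 × 5000) = 0.80011
R(duplexer) = exp(−0.0000233 × 5000) = 0.89003
R(baseband processor) = exp(−0.0000575 × 5000) = 0.75014
R(rectifier module) = exp(−0.0000167 × 5000) = 0.91989
R(backhaul modem) = exp(−0.0000325 × 5000) = 0.85002
Series (baseband processor and rectifier module): 0.75014 × 0.91989 = 0.69005
Parallel (duplexer, [0.69005], and backhaul modem): 1 − (1 − 0.89003)(1 − 0.69005)(1 − 0.85002) = 0.99489
Series (site controller and [0.99489]): 0.80011 × 0.99489 = 0.796

0.796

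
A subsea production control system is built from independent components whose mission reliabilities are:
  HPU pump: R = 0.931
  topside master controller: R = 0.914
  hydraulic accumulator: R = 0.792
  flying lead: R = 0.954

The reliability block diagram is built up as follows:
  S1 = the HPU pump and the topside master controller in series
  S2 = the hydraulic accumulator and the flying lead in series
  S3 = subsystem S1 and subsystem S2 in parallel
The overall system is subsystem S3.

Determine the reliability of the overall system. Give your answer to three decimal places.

0.964

Series (HPU pump and topside master controller): 0.93100 × 0.91400 = 0.85093
Series (hydraulic accumulator and flying lead): 0.79200 × 0.95400 = 0.75557
Parallel ([0.85093] and [0.75557]): 1 − (1 − 0.85093)(1 − 0.75557) = 0.964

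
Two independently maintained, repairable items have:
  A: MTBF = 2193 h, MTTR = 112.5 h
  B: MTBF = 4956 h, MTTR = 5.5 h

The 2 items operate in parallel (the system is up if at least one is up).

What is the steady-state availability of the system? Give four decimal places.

0.9999

A(A) = MTBF/(MTBF+MTTR) = 2193/(2193+112.5) = 0.951204
A(B) = MTBF/(MTBF+MTTR) = 4956/(4956+5.5) = 0.998891
Parallel availability: 1 − (1 − 0.951204)(1 − 0.998891) = 0.9999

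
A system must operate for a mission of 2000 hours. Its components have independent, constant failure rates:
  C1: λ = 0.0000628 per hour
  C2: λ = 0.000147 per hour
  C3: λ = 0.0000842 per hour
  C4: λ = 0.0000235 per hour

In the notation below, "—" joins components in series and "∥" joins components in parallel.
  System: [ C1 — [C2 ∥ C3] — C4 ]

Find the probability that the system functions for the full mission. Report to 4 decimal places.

0.8083

R(C1) = exp(−0.0000628 × 2000) = 0.881968
R(C2) = exp(−0.000147 × 2000) = 0.745276
R(C3) = exp(−0.0000842 × 2000) = 0.845016
R(C4) = exp(−0.0000235 × 2000) = 0.954087
Parallel (C2 and C3): 1 − (1 − 0.745276)(1 − 0.845016) = 0.960522
Series (C1, [0.960522], and C4): 0.881968 × 0.960522 × 0.954087 = 0.8083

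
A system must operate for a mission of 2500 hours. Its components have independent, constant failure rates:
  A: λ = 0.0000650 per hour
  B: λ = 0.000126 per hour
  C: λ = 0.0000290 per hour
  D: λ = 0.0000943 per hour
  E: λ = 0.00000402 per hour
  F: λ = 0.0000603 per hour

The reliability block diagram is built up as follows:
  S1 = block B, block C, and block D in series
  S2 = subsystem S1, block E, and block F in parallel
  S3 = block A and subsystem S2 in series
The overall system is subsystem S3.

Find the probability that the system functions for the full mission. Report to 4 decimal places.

0.8495

R(A) = exp(−0.0000650 × 2500) = 0.850016
R(B) = exp(−0.000126 × 2500) = 0.729789
R(C) = exp(−0.0000290 × 2500) = 0.930066
R(D) = exp(−0.0000943 × 2500) = 0.789978
R(E) = exp(−0.00000402 × 2500) = 0.990000
R(F) = exp(−0.0000603 × 2500) = 0.860063
Series (B, C, and D): 0.729789 × 0.930066 × 0.789978 = 0.536199
Parallel ([0.536199], E, and F): 1 − (1 − 0.536199)(1 − 0.990000)(1 − 0.860063) = 0.999351
Series (A and [0.999351]): 0.850016 × 0.999351 = 0.8495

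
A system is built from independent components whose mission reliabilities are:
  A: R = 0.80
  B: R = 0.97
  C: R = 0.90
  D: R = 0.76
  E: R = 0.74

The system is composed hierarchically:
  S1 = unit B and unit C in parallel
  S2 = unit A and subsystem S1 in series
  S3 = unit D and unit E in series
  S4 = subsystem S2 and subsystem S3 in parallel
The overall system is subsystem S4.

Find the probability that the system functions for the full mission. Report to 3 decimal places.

0.911

Parallel (B and C): 1 − (1 − 0.97000)(1 − 0.90000) = 0.99700
Series (A and [0.99700]): 0.80000 × 0.99700 = 0.79760
Series (D and E): 0.76000 × 0.74000 = 0.56240
Parallel ([0.79760] and [0.56240]): 1 − (1 − 0.79760)(1 − 0.56240) = 0.911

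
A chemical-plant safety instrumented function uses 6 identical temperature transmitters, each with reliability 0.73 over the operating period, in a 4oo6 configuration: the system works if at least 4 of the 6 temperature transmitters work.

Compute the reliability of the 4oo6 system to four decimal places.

0.7977

R = Σ_{i=4}^{6} C(6,i) p^i (1−p)^{6−i} with p = 0.73
C(6,4)·0.73^4·0.27^2 = 0.310535
C(6,5)·0.73^5·0.27^1 = 0.335838
C(6,6)·0.73^6·0.27^0 = 0.151334
Sum = 0.7977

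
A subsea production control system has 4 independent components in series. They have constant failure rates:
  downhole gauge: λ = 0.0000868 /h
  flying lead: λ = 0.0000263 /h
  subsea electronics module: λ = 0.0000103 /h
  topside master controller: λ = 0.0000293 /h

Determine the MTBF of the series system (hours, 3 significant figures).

Series of exponential components: λ_sys = Σ λ_i
λ_sys = 0.0000868 + 0.0000263 + 0.0000103 + 0.0000293 = 1.5270e-04 /h
MTBF = 1 / λ_sys = 6550 h

6550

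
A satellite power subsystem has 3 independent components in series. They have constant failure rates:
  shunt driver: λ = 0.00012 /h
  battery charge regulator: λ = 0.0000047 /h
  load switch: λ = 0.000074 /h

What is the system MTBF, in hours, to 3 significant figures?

5030

Series of exponential components: λ_sys = Σ λ_i
λ_sys = 0.00012 + 0.0000047 + 0.000074 = 1.9870e-04 /h
MTBF = 1 / λ_sys = 5030 h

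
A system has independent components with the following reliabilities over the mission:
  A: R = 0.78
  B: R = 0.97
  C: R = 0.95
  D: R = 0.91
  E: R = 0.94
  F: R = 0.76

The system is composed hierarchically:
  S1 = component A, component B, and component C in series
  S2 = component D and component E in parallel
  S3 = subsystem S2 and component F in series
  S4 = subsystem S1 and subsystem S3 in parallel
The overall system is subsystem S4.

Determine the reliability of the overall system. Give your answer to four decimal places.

0.9314

Series (A, B, and C): 0.780000 × 0.970000 × 0.950000 = 0.718770
Parallel (D and E): 1 − (1 − 0.910000)(1 − 0.940000) = 0.994600
Series ([0.994600] and F): 0.994600 × 0.760000 = 0.755896
Parallel ([0.718770] and [0.755896]): 1 − (1 − 0.718770)(1 − 0.755896) = 0.9314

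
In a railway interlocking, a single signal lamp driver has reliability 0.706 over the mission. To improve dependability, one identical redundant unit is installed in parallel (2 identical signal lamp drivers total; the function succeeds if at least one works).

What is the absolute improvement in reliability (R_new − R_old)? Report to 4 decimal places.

R_before = 0.706
R_after = 1 − (1 − 0.706)^2 = 0.9136
ΔR = 0.9136 − 0.706 = 0.2076

0.2076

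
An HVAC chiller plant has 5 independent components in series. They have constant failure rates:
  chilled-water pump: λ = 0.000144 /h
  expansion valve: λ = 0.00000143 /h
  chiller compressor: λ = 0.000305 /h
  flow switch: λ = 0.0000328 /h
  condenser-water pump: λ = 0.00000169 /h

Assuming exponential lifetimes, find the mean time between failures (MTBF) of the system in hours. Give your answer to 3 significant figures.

Series of exponential components: λ_sys = Σ λ_i
λ_sys = 0.000144 + 0.00000143 + 0.000305 + 0.0000328 + 0.00000169 = 4.8492e-04 /h
MTBF = 1 / λ_sys = 2060 h

2060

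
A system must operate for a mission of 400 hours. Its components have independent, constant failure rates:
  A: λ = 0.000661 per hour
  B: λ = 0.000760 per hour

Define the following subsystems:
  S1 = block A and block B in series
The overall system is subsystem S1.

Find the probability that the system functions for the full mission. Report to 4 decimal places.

0.5664

R(A) = exp(−0.000661 × 400) = 0.767666
R(B) = exp(−0.000760 × 400) = 0.737861
Series (A and B): 0.767666 × 0.737861 = 0.5664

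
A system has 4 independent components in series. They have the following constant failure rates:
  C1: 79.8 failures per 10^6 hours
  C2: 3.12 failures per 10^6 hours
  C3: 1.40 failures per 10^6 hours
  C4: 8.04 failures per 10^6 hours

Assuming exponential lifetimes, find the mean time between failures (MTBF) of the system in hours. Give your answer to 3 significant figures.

Series of exponential components: λ_sys = Σ λ_i
λ_sys = 0.0000798 + 0.00000312 + 0.00000140 + 0.00000804 = 9.2360e-05 /h
MTBF = 1 / λ_sys = 10800 h

10800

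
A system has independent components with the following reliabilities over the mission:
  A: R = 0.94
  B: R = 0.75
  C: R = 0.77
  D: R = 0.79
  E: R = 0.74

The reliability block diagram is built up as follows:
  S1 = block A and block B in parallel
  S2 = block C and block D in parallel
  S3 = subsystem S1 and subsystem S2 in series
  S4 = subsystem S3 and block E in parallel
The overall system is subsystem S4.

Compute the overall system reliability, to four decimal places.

Parallel (A and B): 1 − (1 − 0.940000)(1 − 0.750000) = 0.985000
Parallel (C and D): 1 − (1 − 0.770000)(1 − 0.790000) = 0.951700
Series ([0.985000] and [0.951700]): 0.985000 × 0.951700 = 0.937425
Parallel ([0.937425] and E): 1 − (1 − 0.937425)(1 − 0.740000) = 0.9837

0.9837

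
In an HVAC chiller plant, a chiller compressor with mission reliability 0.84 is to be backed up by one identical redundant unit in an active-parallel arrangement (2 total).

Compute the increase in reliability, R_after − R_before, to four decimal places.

0.1344

R_before = 0.84
R_after = 1 − (1 − 0.84)^2 = 0.9744
ΔR = 0.9744 − 0.84 = 0.1344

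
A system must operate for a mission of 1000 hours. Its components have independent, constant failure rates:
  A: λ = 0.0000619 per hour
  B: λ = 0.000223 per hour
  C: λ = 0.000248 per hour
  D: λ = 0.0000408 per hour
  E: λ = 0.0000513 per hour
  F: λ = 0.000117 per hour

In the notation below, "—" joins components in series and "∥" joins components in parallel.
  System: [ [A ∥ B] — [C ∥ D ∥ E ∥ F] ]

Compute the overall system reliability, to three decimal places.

0.988

R(A) = exp(−0.0000619 × 1000) = 0.93998
R(B) = exp(−0.000223 × 1000) = 0.80011
R(C) = exp(−0.000248 × 1000) = 0.78036
R(D) = exp(−0.0000408 × 1000) = 0.96002
R(E) = exp(−0.0000513 × 1000) = 0.94999
R(F) = exp(−0.000117 × 1000) = 0.88959
Parallel (A and B): 1 − (1 − 0.93998)(1 − 0.80011) = 0.98800
Parallel (C, D, E, and F): 1 − (1 − 0.78036)(1 − 0.96002)(1 − 0.94999)(1 − 0.88959) = 0.99995
Series ([0.98800] and [0.99995]): 0.98800 × 0.99995 = 0.988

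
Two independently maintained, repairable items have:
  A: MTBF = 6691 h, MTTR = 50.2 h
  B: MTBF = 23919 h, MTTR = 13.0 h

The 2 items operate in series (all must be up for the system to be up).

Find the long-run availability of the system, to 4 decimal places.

A(A) = MTBF/(MTBF+MTTR) = 6691/(6691+50.2) = 0.992553
A(B) = MTBF/(MTBF+MTTR) = 23919/(23919+13.0) = 0.999457
Series availability: 0.992553 × 0.999457 = 0.9920

0.9920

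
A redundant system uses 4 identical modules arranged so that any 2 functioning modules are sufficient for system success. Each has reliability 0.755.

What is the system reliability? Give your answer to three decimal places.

R = Σ_{i=2}^{4} C(4,i) p^i (1−p)^{4−i} with p = 0.755
C(4,2)·0.755^2·0.245^2 = 0.20529
C(4,3)·0.755^3·0.245^1 = 0.42176
C(4,4)·0.755^4·0.245^0 = 0.32493
Sum = 0.952

0.952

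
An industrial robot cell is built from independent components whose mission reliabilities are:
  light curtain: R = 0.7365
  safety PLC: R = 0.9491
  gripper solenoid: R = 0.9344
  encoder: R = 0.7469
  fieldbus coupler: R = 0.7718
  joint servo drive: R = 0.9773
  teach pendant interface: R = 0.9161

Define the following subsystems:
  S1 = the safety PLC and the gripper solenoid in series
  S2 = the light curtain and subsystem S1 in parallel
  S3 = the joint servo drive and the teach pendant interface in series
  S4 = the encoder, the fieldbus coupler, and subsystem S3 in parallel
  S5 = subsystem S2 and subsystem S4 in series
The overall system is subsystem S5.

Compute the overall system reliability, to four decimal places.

0.9643

Series (safety PLC and gripper solenoid): 0.949100 × 0.934400 = 0.886839
Parallel (light curtain and [0.886839]): 1 − (1 − 0.736500)(1 − 0.886839) = 0.970182
Series (joint servo drive and teach pendant interface): 0.977300 × 0.916100 = 0.895305
Parallel (encoder, fieldbus coupler, and [0.895305]): 1 − (1 − 0.746900)(1 − 0.771800)(1 − 0.895305) = 0.993953
Series ([0.970182] and [0.993953]): 0.970182 × 0.993953 = 0.9643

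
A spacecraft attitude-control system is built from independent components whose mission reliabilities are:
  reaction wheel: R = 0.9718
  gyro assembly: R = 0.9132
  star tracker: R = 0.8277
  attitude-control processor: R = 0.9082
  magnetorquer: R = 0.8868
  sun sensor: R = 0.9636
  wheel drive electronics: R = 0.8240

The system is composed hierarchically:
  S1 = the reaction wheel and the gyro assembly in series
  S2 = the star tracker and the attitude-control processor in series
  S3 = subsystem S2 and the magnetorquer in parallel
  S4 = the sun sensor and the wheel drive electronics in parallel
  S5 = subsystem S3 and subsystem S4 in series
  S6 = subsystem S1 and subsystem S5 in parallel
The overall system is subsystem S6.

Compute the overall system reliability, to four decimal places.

0.9961

Series (reaction wheel and gyro assembly): 0.971800 × 0.913200 = 0.887448
Series (star tracker and attitude-control processor): 0.827700 × 0.908200 = 0.751717
Parallel ([0.751717] and magnetorquer): 1 − (1 − 0.751717)(1 − 0.886800) = 0.971894
Parallel (sun sensor and wheel drive electronics): 1 − (1 − 0.963600)(1 − 0.824000) = 0.993594
Series ([0.971894] and [0.993594]): 0.971894 × 0.993594 = 0.965668
Parallel ([0.887448] and [0.965668]): 1 − (1 − 0.887448)(1 − 0.965668) = 0.9961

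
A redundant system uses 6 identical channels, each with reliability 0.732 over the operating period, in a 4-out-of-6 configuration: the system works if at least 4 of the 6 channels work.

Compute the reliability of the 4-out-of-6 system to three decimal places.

0.801

R = Σ_{i=4}^{6} C(6,i) p^i (1−p)^{6−i} with p = 0.732
C(6,4)·0.732^4·0.268^2 = 0.30932
C(6,5)·0.732^5·0.268^1 = 0.33794
C(6,6)·0.732^6·0.268^0 = 0.15384
Sum = 0.801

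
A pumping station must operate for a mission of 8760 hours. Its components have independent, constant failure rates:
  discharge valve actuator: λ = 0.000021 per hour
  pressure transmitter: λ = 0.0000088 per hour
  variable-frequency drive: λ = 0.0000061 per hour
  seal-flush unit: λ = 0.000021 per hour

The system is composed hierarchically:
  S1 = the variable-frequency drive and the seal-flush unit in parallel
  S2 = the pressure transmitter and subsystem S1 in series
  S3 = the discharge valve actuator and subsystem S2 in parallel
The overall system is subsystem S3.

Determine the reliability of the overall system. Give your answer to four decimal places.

0.9862

R(discharge valve actuator) = exp(−0.000021 × 8760) = 0.831969
R(pressure transmitter) = exp(−0.0000088 × 8760) = 0.925808
R(variable-frequency drive) = exp(−0.0000061 × 8760) = 0.947967
R(seal-flush unit) = exp(−0.000021 × 8760) = 0.831969
Parallel (variable-frequency drive and seal-flush unit): 1 − (1 − 0.947967)(1 − 0.831969) = 0.991257
Series (pressure transmitter and [0.991257]): 0.925808 × 0.991257 = 0.917714
Parallel (discharge valve actuator and [0.917714]): 1 − (1 − 0.831969)(1 − 0.917714) = 0.9862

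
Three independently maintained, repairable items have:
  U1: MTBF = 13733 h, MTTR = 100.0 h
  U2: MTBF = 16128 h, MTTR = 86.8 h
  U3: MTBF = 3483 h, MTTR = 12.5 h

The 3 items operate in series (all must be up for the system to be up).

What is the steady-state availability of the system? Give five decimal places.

A(U1) = MTBF/(MTBF+MTTR) = 13733/(13733+100.0) = 0.992771
A(U2) = MTBF/(MTBF+MTTR) = 16128/(16128+86.8) = 0.994647
A(U3) = MTBF/(MTBF+MTTR) = 3483/(3483+12.5) = 0.996424
Series availability: 0.992771 × 0.994647 × 0.996424 = 0.98393

0.98393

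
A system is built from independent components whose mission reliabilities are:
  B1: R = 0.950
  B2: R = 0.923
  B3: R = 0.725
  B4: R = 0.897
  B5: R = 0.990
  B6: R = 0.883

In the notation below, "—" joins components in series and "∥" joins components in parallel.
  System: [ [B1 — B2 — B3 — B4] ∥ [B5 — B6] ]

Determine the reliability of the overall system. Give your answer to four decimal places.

0.9459

Series (B1, B2, B3, and B4): 0.950000 × 0.923000 × 0.725000 × 0.897000 = 0.570237
Series (B5 and B6): 0.990000 × 0.883000 = 0.874170
Parallel ([0.570237] and [0.874170]): 1 − (1 − 0.570237)(1 − 0.874170) = 0.9459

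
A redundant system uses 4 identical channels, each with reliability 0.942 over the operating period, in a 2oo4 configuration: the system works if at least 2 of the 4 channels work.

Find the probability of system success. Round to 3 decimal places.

R = Σ_{i=2}^{4} C(4,i) p^i (1−p)^{4−i} with p = 0.942
C(4,2)·0.942^2·0.058^2 = 0.01791
C(4,3)·0.942^3·0.058^1 = 0.19393
C(4,4)·0.942^4·0.058^0 = 0.78741
Sum = 0.999

0.999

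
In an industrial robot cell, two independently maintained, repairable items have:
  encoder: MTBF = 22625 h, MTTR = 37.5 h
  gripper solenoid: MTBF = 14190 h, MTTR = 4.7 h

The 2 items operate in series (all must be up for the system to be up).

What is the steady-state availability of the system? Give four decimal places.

A(encoder) = MTBF/(MTBF+MTTR) = 22625/(22625+37.5) = 0.998345
A(gripper solenoid) = MTBF/(MTBF+MTTR) = 14190/(14190+4.7) = 0.999669
Series availability: 0.998345 × 0.999669 = 0.9980

0.9980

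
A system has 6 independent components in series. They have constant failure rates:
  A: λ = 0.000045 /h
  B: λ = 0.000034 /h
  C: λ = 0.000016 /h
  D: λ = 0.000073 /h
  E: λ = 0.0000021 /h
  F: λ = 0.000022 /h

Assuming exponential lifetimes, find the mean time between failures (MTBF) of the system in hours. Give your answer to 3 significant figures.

5210

Series of exponential components: λ_sys = Σ λ_i
λ_sys = 0.000045 + 0.000034 + 0.000016 + 0.000073 + 0.0000021 + 0.000022 = 1.9210e-04 /h
MTBF = 1 / λ_sys = 5210 h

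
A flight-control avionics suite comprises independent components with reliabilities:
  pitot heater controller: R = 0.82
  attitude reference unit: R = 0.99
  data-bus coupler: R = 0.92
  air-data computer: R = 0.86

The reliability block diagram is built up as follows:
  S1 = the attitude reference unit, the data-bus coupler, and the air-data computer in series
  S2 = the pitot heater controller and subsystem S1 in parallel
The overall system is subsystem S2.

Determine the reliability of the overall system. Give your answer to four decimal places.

0.9610

Series (attitude reference unit, data-bus coupler, and air-data computer): 0.990000 × 0.920000 × 0.860000 = 0.783288
Parallel (pitot heater controller and [0.783288]): 1 − (1 − 0.820000)(1 − 0.783288) = 0.9610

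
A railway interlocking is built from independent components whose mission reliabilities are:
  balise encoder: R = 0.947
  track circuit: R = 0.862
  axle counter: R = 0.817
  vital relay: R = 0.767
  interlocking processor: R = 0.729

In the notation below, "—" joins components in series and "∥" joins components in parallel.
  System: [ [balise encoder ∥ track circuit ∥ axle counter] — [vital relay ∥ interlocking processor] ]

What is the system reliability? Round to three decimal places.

Parallel (balise encoder, track circuit, and axle counter): 1 − (1 − 0.94700)(1 − 0.86200)(1 − 0.81700) = 0.99866
Parallel (vital relay and interlocking processor): 1 − (1 − 0.76700)(1 − 0.72900) = 0.93686
Series ([0.99866] and [0.93686]): 0.99866 × 0.93686 = 0.936

0.936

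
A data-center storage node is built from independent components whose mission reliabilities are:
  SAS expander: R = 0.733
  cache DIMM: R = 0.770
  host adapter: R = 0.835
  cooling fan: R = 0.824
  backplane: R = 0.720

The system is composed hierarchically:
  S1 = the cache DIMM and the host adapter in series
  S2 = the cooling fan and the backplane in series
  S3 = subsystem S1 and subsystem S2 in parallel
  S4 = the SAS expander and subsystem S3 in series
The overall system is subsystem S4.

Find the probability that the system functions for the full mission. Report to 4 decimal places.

0.6266

Series (cache DIMM and host adapter): 0.770000 × 0.835000 = 0.642950
Series (cooling fan and backplane): 0.824000 × 0.720000 = 0.593280
Parallel ([0.642950] and [0.593280]): 1 − (1 − 0.642950)(1 − 0.593280) = 0.854781
Series (SAS expander and [0.854781]): 0.733000 × 0.854781 = 0.6266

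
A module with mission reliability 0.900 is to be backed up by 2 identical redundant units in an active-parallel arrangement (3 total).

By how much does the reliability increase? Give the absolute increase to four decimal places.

R_before = 0.900
R_after = 1 − (1 − 0.900)^3 = 0.9990
ΔR = 0.9990 − 0.900 = 0.0990

0.0990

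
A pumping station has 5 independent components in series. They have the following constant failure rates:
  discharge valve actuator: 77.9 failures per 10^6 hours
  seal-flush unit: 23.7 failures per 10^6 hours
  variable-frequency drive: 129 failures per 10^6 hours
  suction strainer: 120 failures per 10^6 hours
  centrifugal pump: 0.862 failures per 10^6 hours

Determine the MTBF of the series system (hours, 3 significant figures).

Series of exponential components: λ_sys = Σ λ_i
λ_sys = 0.0000779 + 0.0000237 + 0.000129 + 0.000120 + 0.000000862 = 3.5146e-04 /h
MTBF = 1 / λ_sys = 2850 h

2850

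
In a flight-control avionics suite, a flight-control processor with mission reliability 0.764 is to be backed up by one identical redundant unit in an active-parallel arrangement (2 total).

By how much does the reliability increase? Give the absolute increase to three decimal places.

0.180

R_before = 0.764
R_after = 1 − (1 − 0.764)^2 = 0.944
ΔR = 0.944 − 0.764 = 0.180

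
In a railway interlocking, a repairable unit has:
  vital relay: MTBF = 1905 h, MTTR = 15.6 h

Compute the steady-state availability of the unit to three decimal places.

A(vital relay) = MTBF/(MTBF+MTTR) = 1905/(1905+15.6) = 0.992

0.992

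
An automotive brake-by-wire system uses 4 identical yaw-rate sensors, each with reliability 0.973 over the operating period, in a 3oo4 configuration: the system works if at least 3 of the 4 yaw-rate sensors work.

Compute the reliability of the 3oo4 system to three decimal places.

R = Σ_{i=3}^{4} C(4,i) p^i (1−p)^{4−i} with p = 0.973
C(4,3)·0.973^3·0.027^1 = 0.09949
C(4,4)·0.973^4·0.027^0 = 0.89630
Sum = 0.996

0.996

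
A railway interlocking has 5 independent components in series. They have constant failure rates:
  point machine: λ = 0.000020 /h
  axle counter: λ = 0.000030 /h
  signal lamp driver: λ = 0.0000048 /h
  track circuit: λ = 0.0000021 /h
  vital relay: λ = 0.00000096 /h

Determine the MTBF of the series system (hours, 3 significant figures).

17300

Series of exponential components: λ_sys = Σ λ_i
λ_sys = 0.000020 + 0.000030 + 0.0000048 + 0.0000021 + 0.00000096 = 5.7860e-05 /h
MTBF = 1 / λ_sys = 17300 h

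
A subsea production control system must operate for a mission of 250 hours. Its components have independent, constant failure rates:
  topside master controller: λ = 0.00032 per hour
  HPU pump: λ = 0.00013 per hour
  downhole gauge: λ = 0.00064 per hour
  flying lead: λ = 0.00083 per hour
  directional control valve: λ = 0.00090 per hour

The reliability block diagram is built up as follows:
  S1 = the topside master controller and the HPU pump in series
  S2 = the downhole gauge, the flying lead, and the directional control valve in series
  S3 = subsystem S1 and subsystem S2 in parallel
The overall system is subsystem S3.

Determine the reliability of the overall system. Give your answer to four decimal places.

0.9524

R(topside master controller) = exp(−0.00032 × 250) = 0.923116
R(HPU pump) = exp(−0.00013 × 250) = 0.968022
R(downhole gauge) = exp(−0.00064 × 250) = 0.852144
R(flying lead) = exp(−0.00083 × 250) = 0.812613
R(directional control valve) = exp(−0.00090 × 250) = 0.798516
Series (topside master controller and HPU pump): 0.923116 × 0.968022 = 0.893597
Series (downhole gauge, flying lead, and directional control valve): 0.852144 × 0.812613 × 0.798516 = 0.552943
Parallel ([0.893597] and [0.552943]): 1 − (1 − 0.893597)(1 − 0.552943) = 0.9524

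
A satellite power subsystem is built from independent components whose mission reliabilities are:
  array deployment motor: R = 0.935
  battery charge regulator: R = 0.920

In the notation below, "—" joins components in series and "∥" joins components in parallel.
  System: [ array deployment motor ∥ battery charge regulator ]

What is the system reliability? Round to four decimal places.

Parallel (array deployment motor and battery charge regulator): 1 − (1 − 0.935000)(1 − 0.920000) = 0.9948

0.9948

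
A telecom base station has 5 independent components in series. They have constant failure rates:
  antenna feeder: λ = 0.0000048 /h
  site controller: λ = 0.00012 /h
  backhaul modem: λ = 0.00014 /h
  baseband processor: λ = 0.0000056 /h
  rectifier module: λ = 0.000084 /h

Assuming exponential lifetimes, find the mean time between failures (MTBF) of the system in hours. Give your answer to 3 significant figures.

2820

Series of exponential components: λ_sys = Σ λ_i
λ_sys = 0.0000048 + 0.00012 + 0.00014 + 0.0000056 + 0.000084 = 3.5440e-04 /h
MTBF = 1 / λ_sys = 2820 h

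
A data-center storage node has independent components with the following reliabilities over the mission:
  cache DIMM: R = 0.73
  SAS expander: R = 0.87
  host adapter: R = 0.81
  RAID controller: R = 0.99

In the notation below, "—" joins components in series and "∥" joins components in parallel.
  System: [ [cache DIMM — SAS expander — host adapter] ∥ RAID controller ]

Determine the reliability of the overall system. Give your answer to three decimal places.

0.995

Series (cache DIMM, SAS expander, and host adapter): 0.73000 × 0.87000 × 0.81000 = 0.51443
Parallel ([0.51443] and RAID controller): 1 − (1 − 0.51443)(1 − 0.99000) = 0.995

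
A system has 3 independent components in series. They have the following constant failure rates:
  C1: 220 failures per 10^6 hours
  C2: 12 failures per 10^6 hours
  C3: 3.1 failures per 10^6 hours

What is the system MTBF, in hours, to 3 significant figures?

4250

Series of exponential components: λ_sys = Σ λ_i
λ_sys = 0.00022 + 0.000012 + 0.0000031 = 2.3510e-04 /h
MTBF = 1 / λ_sys = 4250 h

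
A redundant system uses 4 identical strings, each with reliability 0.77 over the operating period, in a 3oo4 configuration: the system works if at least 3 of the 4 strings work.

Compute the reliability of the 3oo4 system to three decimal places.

R = Σ_{i=3}^{4} C(4,i) p^i (1−p)^{4−i} with p = 0.77
C(4,3)·0.77^3·0.23^1 = 0.42001
C(4,4)·0.77^4·0.23^0 = 0.35153
Sum = 0.772

0.772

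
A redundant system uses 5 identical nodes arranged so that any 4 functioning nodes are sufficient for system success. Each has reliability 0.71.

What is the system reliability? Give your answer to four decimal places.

0.5489

R = Σ_{i=4}^{5} C(5,i) p^i (1−p)^{5−i} with p = 0.71
C(5,4)·0.71^4·0.29^1 = 0.368469
C(5,5)·0.71^5·0.29^0 = 0.180423
Sum = 0.5489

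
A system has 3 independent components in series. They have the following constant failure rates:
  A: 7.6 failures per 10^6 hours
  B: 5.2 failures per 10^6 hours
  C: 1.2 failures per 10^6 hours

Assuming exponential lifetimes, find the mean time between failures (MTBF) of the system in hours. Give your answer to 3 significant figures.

Series of exponential components: λ_sys = Σ λ_i
λ_sys = 0.0000076 + 0.0000052 + 0.0000012 = 1.4000e-05 /h
MTBF = 1 / λ_sys = 71400 h

71400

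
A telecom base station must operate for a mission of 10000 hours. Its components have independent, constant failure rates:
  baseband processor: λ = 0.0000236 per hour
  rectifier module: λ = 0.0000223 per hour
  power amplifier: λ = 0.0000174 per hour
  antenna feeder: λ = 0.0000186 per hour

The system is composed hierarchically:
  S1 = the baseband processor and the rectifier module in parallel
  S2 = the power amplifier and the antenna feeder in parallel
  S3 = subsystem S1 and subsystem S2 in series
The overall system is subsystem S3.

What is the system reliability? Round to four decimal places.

0.9320

R(baseband processor) = exp(−0.0000236 × 10000) = 0.789781
R(rectifier module) = exp(−0.0000223 × 10000) = 0.800115
R(power amplifier) = exp(−0.0000174 × 10000) = 0.840297
R(antenna feeder) = exp(−0.0000186 × 10000) = 0.830274
Parallel (baseband processor and rectifier module): 1 − (1 − 0.789781)(1 − 0.800115) = 0.957980
Parallel (power amplifier and antenna feeder): 1 − (1 − 0.840297)(1 − 0.830274) = 0.972894
Series ([0.957980] and [0.972894]): 0.957980 × 0.972894 = 0.9320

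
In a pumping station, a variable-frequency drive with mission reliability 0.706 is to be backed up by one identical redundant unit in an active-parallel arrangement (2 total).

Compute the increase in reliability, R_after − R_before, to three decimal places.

0.208

R_before = 0.706
R_after = 1 − (1 − 0.706)^2 = 0.914
ΔR = 0.914 − 0.706 = 0.208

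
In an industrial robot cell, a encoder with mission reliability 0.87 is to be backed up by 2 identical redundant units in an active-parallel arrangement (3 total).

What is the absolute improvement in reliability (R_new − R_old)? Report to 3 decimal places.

0.128

R_before = 0.87
R_after = 1 − (1 − 0.87)^3 = 0.998
ΔR = 0.998 − 0.87 = 0.128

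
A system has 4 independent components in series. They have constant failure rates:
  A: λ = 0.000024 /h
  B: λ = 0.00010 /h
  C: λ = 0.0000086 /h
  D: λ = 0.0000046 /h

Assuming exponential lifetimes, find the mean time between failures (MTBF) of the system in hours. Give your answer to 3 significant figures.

7290

Series of exponential components: λ_sys = Σ λ_i
λ_sys = 0.000024 + 0.00010 + 0.0000086 + 0.0000046 = 1.3720e-04 /h
MTBF = 1 / λ_sys = 7290 h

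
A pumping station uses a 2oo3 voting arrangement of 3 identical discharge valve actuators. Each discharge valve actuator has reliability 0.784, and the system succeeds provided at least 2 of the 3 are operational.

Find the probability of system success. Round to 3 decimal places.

R = Σ_{i=2}^{3} C(3,i) p^i (1−p)^{3−i} with p = 0.784
C(3,2)·0.784^2·0.216^1 = 0.39830
C(3,3)·0.784^3·0.216^0 = 0.48189
Sum = 0.880

0.880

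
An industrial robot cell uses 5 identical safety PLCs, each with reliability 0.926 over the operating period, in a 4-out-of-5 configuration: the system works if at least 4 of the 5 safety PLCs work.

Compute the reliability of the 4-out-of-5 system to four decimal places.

R = Σ_{i=4}^{5} C(5,i) p^i (1−p)^{5−i} with p = 0.926
C(5,4)·0.926^4·0.074^1 = 0.272048
C(5,5)·0.926^5·0.074^0 = 0.680855
Sum = 0.9529

0.9529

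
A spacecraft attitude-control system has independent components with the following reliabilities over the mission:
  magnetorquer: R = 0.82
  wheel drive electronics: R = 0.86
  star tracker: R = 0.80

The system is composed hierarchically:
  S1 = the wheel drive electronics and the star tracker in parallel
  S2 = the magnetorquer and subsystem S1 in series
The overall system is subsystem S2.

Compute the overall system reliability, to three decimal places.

Parallel (wheel drive electronics and star tracker): 1 − (1 − 0.86000)(1 − 0.80000) = 0.97200
Series (magnetorquer and [0.97200]): 0.82000 × 0.97200 = 0.797

0.797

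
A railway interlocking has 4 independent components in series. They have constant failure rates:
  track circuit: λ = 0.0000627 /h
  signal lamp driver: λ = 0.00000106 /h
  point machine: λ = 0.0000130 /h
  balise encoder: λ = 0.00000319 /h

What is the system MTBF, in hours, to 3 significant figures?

12500

Series of exponential components: λ_sys = Σ λ_i
λ_sys = 0.0000627 + 0.00000106 + 0.0000130 + 0.00000319 = 7.9950e-05 /h
MTBF = 1 / λ_sys = 12500 h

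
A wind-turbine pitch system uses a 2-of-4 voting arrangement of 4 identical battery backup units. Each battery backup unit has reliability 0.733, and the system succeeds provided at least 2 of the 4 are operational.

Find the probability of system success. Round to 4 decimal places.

0.9391

R = Σ_{i=2}^{4} C(4,i) p^i (1−p)^{4−i} with p = 0.733
C(4,2)·0.733^2·0.267^2 = 0.229817
C(4,3)·0.733^3·0.267^1 = 0.420613
C(4,4)·0.733^4·0.267^0 = 0.288679
Sum = 0.9391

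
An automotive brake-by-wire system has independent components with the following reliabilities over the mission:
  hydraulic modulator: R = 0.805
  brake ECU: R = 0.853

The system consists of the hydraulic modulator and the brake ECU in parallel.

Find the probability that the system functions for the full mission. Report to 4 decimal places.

Parallel (hydraulic modulator and brake ECU): 1 − (1 − 0.805000)(1 − 0.853000) = 0.9713

0.9713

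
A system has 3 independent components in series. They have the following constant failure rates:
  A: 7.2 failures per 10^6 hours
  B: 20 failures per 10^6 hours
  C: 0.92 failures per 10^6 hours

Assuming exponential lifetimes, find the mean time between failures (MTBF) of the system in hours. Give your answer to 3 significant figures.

35600

Series of exponential components: λ_sys = Σ λ_i
λ_sys = 0.0000072 + 0.000020 + 0.00000092 = 2.8120e-05 /h
MTBF = 1 / λ_sys = 35600 h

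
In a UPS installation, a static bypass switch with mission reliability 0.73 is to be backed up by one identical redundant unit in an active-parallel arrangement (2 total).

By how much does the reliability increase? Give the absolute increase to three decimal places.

0.197

R_before = 0.73
R_after = 1 − (1 − 0.73)^2 = 0.927
ΔR = 0.927 − 0.73 = 0.197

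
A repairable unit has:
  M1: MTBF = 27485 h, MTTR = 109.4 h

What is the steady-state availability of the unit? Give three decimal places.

A(M1) = MTBF/(MTBF+MTTR) = 27485/(27485+109.4) = 0.996

0.996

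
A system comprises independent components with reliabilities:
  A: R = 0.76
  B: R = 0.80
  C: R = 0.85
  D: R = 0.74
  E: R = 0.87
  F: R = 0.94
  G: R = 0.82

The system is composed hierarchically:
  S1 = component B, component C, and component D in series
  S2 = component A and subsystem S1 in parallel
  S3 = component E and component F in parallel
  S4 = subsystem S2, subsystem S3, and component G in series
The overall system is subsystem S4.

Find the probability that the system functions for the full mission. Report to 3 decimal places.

Series (B, C, and D): 0.80000 × 0.85000 × 0.74000 = 0.50320
Parallel (A and [0.50320]): 1 − (1 − 0.76000)(1 − 0.50320) = 0.88077
Parallel (E and F): 1 − (1 − 0.87000)(1 − 0.94000) = 0.99220
Series ([0.88077], [0.99220], and G): 0.88077 × 0.99220 × 0.82000 = 0.717

0.717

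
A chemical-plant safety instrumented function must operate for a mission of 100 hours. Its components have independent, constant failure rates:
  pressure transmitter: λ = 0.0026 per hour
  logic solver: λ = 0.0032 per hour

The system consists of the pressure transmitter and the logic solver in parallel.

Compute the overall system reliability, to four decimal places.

0.9373

R(pressure transmitter) = exp(−0.0026 × 100) = 0.771052
R(logic solver) = exp(−0.0032 × 100) = 0.726149
Parallel (pressure transmitter and logic solver): 1 − (1 − 0.771052)(1 − 0.726149) = 0.9373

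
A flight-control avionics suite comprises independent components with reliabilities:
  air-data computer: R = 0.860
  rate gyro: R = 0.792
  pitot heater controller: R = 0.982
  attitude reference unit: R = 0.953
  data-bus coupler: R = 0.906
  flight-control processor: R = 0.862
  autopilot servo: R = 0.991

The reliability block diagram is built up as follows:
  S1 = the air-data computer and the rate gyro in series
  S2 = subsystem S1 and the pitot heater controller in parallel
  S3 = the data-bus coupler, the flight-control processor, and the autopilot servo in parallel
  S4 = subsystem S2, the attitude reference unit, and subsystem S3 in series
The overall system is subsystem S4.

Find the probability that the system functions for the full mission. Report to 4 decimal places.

Series (air-data computer and rate gyro): 0.860000 × 0.792000 = 0.681120
Parallel ([0.681120] and pitot heater controller): 1 − (1 − 0.681120)(1 − 0.982000) = 0.994260
Parallel (data-bus coupler, flight-control processor, and autopilot servo): 1 − (1 − 0.906000)(1 − 0.862000)(1 − 0.991000) = 0.999883
Series ([0.994260], attitude reference unit, and [0.999883]): 0.994260 × 0.953000 × 0.999883 = 0.9474

0.9474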